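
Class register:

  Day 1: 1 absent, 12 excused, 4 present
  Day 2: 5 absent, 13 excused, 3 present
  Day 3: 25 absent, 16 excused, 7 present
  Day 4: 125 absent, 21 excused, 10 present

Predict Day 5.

Absent: ×5 each step, so 1, 5, 25, 125 → 625.
Excused: differences are 1, 3, 5, … (increasing by 2 each time); 12, 13, 16, 21 → 28.
Present goes 4, 3, 7, 10 → 17 (each term is the sum of the two before it).
So the next record is 625 absent, 28 excused, 17 present.

625 absent, 28 excused, 17 present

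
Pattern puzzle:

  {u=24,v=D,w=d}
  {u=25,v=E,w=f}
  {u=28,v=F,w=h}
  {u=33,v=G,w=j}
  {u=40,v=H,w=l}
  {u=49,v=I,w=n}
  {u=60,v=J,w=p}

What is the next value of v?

K

For the v, letters move forward 1 place in the alphabet: D, E, F, G, H, I, J → K.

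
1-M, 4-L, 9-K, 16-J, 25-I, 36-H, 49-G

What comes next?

64-F

First component goes 1, 4, 9, 16, 25, 36, 49 → 64 (perfect squares: 1², 2², 3², …).
Letter: M, L, K, J, I, H, G → F (letters move back 1 place in the alphabet).
So the next tag is 64-F.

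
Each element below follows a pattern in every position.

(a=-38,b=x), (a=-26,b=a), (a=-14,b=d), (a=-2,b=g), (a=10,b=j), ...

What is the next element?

A: -38, -26, -14, -2, 10 → 22 (+12 each step).
B: x, a, d, g, j → m (letters move forward 3 places in the alphabet, wrapping Z→A).
So the next element is (a=22,b=m).

(a=22,b=m)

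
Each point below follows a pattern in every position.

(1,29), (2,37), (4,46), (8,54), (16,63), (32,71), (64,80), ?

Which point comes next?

First part: ×2 each step, so 1, 2, 4, 8, 16, 32, 64 → 128.
Second part: 29, 37, 46, 54, 63, 71, 80 → 88 (alternating steps +8, +9, +8, +9, …).
Putting it together: (128,88).

(128,88)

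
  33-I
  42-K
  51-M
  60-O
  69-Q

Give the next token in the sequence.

First component: 33, 42, 51, 60, 69 → 78 (+9 each step).
Letter: letters move forward 2 places in the alphabet, so I, K, M, O, Q → S.
So the next token is 78-S.

78-S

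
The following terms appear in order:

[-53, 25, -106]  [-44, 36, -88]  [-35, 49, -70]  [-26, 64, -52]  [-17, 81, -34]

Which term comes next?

[-8, 100, -16]

First part — +9 each step: -53, -44, -35, -26, -17 → -8.
Second part: 25, 36, 49, 64, 81 → 100 (perfect squares: 5², 6², 7², …).
Third part — always 2 × the first part: -106, -88, -70, -52, -34 → -16.
So the next term is [-8, 100, -16].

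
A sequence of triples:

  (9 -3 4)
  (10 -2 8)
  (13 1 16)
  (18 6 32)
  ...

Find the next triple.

(25 13 64)

First slot — differences are 1, 3, 5, … (increasing by 2 each time): 9, 10, 13, 18 → 25.
Second slot goes -3, -2, 1, 6 → 13 (differences are 1, 3, 5, … (increasing by 2 each time)).
Third slot: ×2 each step, so 4, 8, 16, 32 → 64.
So the next triple is (25 13 64).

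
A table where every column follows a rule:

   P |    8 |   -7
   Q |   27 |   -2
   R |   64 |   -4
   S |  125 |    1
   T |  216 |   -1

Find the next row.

U  343  4

Letter goes P, Q, R, S, T → U (letters move forward 1 place in the alphabet).
Second component — perfect cubes: 2³, 3³, 4³, …: 8, 27, 64, 125, 216 → 343.
Third component: -7, -2, -4, 1, -1 → 4 (alternating steps +5, −2, +5, −2, …).
So the next row is U  343  4.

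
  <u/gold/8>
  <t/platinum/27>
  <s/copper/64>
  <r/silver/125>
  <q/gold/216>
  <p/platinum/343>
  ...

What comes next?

<o/copper/512>

Letter goes u, t, s, r, q, p → o (letters move back 1 place in the alphabet).
Metal — repeats gold → platinum → copper → silver: gold, platinum, copper, silver, gold, platinum → copper.
Third part — perfect cubes: 2³, 3³, 4³, …: 8, 27, 64, 125, 216, 343 → 512.
Combining the parts gives <o/copper/512>.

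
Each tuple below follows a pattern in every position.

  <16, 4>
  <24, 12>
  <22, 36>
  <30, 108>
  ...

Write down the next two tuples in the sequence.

<28, 324>, <36, 972>

First entry: 16, 24, 22, 30 → 28 → 36 (alternating steps +8, −2, +8, −2, …).
Second entry: ×3 each step; 4, 12, 36, 108 → 324 → 972.
Putting the parts together: <28, 324> and then <36, 972>.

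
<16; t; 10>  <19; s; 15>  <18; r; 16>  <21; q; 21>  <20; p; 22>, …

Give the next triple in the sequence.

First component — alternating steps +3, −1, +3, −1, …: 16, 19, 18, 21, 20 → 23.
Letter: letters move back 1 place in the alphabet, so t, s, r, q, p → o.
Third component: alternating steps +5, +1, +5, +1, …, so 10, 15, 16, 21, 22 → 27.
So the next triple is <23; o; 27>.

<23; o; 27>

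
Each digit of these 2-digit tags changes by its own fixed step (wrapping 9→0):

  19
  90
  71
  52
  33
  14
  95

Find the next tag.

First digit — −2 each step, mod 10: 1, 9, 7, 5, 3, 1, 9 → 7.
Second digit: +1 each step, mod 10, so 9, 0, 1, 2, 3, 4, 5 → 6.
Putting it together: 76.

76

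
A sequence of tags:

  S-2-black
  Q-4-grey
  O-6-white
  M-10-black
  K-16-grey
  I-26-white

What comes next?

Letter: letters move back 2 places in the alphabet, so S, Q, O, M, K, I → G.
Second component: 2, 4, 6, 10, 16, 26 → 42 (each term is the sum of the two before it).
Shade: black, grey, white, black, grey, white → black (repeats black → grey → white).
So the next tag is G-42-black.

G-42-black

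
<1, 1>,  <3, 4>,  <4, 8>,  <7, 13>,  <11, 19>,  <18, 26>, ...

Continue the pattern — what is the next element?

<29, 34>

First slot: each term is the sum of the two before it; 1, 3, 4, 7, 11, 18 → 29.
Second slot: differences are 3, 4, 5, … (increasing by 1 each time), so 1, 4, 8, 13, 19, 26 → 34.
Combining the parts gives <29, 34>.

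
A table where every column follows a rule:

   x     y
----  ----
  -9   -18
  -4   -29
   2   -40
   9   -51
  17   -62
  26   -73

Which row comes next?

Column x goes -9, -4, 2, 9, 17, 26 → 36 (differences are 5, 6, 7, … (increasing by 1 each time)).
For the column y, −11 each step: -18, -29, -40, -51, -62, -73 → -84.
So the next row is 36  -84.

36  -84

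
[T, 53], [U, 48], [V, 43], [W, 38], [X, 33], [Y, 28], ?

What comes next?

Letter goes T, U, V, W, X, Y → Z (letters move forward 1 place in the alphabet).
Second part: −5 each step; 53, 48, 43, 38, 33, 28 → 23.
Putting it together: [Z, 23].

[Z, 23]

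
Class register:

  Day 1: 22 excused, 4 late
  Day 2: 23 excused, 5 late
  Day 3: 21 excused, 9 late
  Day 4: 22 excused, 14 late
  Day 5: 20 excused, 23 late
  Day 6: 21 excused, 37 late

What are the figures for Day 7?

19 excused, 60 late

Excused — alternating steps +1, −2, +1, −2, …: 22, 23, 21, 22, 20, 21 → 19.
Late — each term is the sum of the two before it: 4, 5, 9, 14, 23, 37 → 60.
So the next row is 19 excused, 60 late.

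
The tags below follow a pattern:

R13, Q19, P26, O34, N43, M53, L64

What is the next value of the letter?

K

Letter — letters move back 1 place in the alphabet: R, Q, P, O, N, M, L → K.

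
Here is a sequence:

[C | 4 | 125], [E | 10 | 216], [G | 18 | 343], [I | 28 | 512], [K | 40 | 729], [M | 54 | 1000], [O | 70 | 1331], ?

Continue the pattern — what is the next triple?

Letter: letters move forward 2 places in the alphabet, so C, E, G, I, K, M, O → Q.
Second coordinate: differences are 6, 8, 10, … (increasing by 2 each time), so 4, 10, 18, 28, 40, 54, 70 → 88.
Third coordinate: perfect cubes: 5³, 6³, 7³, …, so 125, 216, 343, 512, 729, 1000, 1331 → 1728.
Putting it together: [Q | 88 | 1728].

[Q | 88 | 1728]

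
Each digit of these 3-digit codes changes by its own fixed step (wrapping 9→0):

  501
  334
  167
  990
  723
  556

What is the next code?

389

First digit — −2 each step, mod 10: 5, 3, 1, 9, 7, 5 → 3.
Second digit: 0, 3, 6, 9, 2, 5 → 8 (+3 each step, mod 10).
Third digit: +3 each step, mod 10; 1, 4, 7, 0, 3, 6 → 9.
So the next code is 389.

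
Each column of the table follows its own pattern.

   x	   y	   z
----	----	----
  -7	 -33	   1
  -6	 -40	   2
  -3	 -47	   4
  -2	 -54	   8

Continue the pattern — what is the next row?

1  -61  16

Column x goes -7, -6, -3, -2 → 1 (alternating steps +1, +3, +1, +3, …).
Column y: -33, -40, -47, -54 → -61 (−7 each step).
Column z — ×2 each step: 1, 2, 4, 8 → 16.
Combining the parts gives 1  -61  16.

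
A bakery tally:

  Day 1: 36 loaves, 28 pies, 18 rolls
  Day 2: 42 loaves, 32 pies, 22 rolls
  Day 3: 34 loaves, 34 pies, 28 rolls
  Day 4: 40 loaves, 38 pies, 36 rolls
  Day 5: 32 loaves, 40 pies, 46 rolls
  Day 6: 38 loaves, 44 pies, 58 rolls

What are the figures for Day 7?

For the loaves, alternating steps +6, −8, +6, −8, …: 36, 42, 34, 40, 32, 38 → 30.
Pies — alternating steps +4, +2, +4, +2, …: 28, 32, 34, 38, 40, 44 → 46.
Rolls: 18, 22, 28, 36, 46, 58 → 72 (differences are 4, 6, 8, … (increasing by 2 each time)).
Putting it together: 30 loaves, 46 pies, 72 rolls.

30 loaves, 46 pies, 72 rolls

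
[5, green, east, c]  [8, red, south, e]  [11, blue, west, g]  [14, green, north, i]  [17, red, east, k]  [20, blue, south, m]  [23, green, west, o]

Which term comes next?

First component goes 5, 8, 11, 14, 17, 20, 23 → 26 (+3 each step).
Colour goes green, red, blue, green, red, blue, green → red (repeats green → red → blue).
For the direction, repeats east → south → west → north: east, south, west, north, east, south, west → north.
Letter — letters move forward 2 places in the alphabet: c, e, g, i, k, m, o → q.
So the next term is [26, red, north, q].

[26, red, north, q]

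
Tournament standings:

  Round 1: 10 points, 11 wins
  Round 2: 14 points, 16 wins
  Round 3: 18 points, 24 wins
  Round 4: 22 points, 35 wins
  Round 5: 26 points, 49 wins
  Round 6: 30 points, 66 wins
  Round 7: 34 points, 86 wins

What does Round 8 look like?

38 points, 109 wins

Points: +4 each step; 10, 14, 18, 22, 26, 30, 34 → 38.
For the wins, differences are 5, 8, 11, … (increasing by 3 each time): 11, 16, 24, 35, 49, 66, 86 → 109.
So the next record is 38 points, 109 wins.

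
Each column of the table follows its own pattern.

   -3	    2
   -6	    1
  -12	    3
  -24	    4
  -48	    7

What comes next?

-96  11

For the first component, ×2 each step: -3, -6, -12, -24, -48 → -96.
Second component: each term is the sum of the two before it; 2, 1, 3, 4, 7 → 11.
Combining the parts gives -96  11.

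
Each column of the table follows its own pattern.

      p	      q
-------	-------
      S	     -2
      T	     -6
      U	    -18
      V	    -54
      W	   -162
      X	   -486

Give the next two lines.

Column p — letters move forward 1 place in the alphabet: S, T, U, V, W, X → Y → Z.
Column q goes -2, -6, -18, -54, -162, -486 → -1458 → -4374 (×3 each step).
Putting the parts together: Y  -1458 and then Z  -4374.

Y  -1458; Z  -4374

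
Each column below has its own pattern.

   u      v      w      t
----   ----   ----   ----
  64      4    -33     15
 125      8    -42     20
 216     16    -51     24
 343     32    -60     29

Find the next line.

512  64  -69  33

For the column u, perfect cubes: 4³, 5³, 6³, …: 64, 125, 216, 343 → 512.
For the column v, ×2 each step: 4, 8, 16, 32 → 64.
Column w: -33, -42, -51, -60 → -69 (−9 each step).
Column t: alternating steps +5, +4, +5, +4, …; 15, 20, 24, 29 → 33.
Putting it together: 512  64  -69  33.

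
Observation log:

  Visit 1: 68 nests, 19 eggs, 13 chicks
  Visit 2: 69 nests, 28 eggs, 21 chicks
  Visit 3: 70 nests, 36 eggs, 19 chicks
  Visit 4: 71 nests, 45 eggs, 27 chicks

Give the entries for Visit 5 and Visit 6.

72 nests, 53 eggs, 25 chicks; 73 nests, 62 eggs, 33 chicks

Nests: 68, 69, 70, 71 → 72 → 73 (+1 each step).
Eggs: alternating steps +9, +8, +9, +8, …, so 19, 28, 36, 45 → 53 → 62.
Chicks goes 13, 21, 19, 27 → 25 → 33 (alternating steps +8, −2, +8, −2, …).
So the next two lines are 72 nests, 53 eggs, 25 chicks and 73 nests, 62 eggs, 33 chicks.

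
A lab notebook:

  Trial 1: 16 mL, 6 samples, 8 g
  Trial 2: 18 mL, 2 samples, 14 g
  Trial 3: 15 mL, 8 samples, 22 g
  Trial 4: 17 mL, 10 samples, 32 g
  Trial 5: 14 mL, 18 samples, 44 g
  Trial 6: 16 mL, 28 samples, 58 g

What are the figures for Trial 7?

ML: alternating steps +2, −3, +2, −3, …; 16, 18, 15, 17, 14, 16 → 13.
For the samples, each term is the sum of the two before it: 6, 2, 8, 10, 18, 28 → 46.
G: differences are 6, 8, 10, … (increasing by 2 each time), so 8, 14, 22, 32, 44, 58 → 74.
So the next record is 13 mL, 46 samples, 74 g.

13 mL, 46 samples, 74 g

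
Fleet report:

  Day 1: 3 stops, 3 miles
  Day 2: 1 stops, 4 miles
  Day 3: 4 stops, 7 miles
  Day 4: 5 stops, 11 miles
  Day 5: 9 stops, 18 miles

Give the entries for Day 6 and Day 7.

14 stops, 29 miles; 23 stops, 47 miles

Stops: each term is the sum of the two before it, so 3, 1, 4, 5, 9 → 14 → 23.
Miles goes 3, 4, 7, 11, 18 → 29 → 47 (each term is the sum of the two before it).
Putting the parts together: 14 stops, 29 miles and then 23 stops, 47 miles.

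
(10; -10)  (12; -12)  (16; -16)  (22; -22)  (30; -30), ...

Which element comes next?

(40; -40)

First part: 10, 12, 16, 22, 30 → 40 (differences are 2, 4, 6, … (increasing by 2 each time)).
Second part: always the negative of the first part; -10, -12, -16, -22, -30 → -40.
Combining the parts gives (40; -40).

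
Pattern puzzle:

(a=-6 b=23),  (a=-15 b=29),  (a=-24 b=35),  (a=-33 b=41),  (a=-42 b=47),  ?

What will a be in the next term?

A — −9 each step: -6, -15, -24, -33, -42 → -51.

-51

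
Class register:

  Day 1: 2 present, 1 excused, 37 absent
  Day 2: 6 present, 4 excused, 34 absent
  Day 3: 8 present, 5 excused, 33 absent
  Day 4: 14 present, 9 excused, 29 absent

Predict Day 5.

22 present, 14 excused, 24 absent

Present goes 2, 6, 8, 14 → 22 (each term is the sum of the two before it).
For the excused, each term is the sum of the two before it: 1, 4, 5, 9 → 14.
Absent: together with the excused always sums to 38, so 37, 34, 33, 29 → 24.
Combining the parts gives 22 present, 14 excused, 24 absent.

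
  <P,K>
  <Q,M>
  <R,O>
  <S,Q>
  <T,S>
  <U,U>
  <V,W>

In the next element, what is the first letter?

First letter: letters move forward 1 place in the alphabet, so P, Q, R, S, T, U, V → W.

W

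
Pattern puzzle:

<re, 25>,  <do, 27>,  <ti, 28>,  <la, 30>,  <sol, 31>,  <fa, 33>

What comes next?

<mi, 34>

Note goes re, do, ti, la, sol, fa → mi (runs backward through the solfège scale do→ti).
Second entry — alternating steps +2, +1, +2, +1, …: 25, 27, 28, 30, 31, 33 → 34.
Putting it together: <mi, 34>.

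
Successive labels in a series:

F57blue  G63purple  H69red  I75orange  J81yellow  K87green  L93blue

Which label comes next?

Letter: letters move forward 1 place in the alphabet, so F, G, H, I, J, K, L → M.
Second component goes 57, 63, 69, 75, 81, 87, 93 → 99 (+6 each step).
Colour: repeats blue → purple → red → orange → yellow → green, so blue, purple, red, orange, yellow, green, blue → purple.
Combining the parts gives M99purple.

M99purple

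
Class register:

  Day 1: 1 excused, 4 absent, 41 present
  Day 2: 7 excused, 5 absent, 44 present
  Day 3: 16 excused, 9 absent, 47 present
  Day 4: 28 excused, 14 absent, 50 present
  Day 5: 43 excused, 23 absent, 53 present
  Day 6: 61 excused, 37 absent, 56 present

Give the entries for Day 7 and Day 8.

Excused: differences are 6, 9, 12, … (increasing by 3 each time), so 1, 7, 16, 28, 43, 61 → 82 → 106.
Absent: 4, 5, 9, 14, 23, 37 → 60 → 97 (each term is the sum of the two before it).
Present: 41, 44, 47, 50, 53, 56 → 59 → 62 (+3 each step).
Putting the parts together: 82 excused, 60 absent, 59 present and then 106 excused, 97 absent, 62 present.

82 excused, 60 absent, 59 present; 106 excused, 97 absent, 62 present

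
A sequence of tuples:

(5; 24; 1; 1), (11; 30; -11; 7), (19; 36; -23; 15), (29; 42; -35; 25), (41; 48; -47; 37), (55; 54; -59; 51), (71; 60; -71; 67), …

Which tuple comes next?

(89; 66; -83; 85)

First part goes 5, 11, 19, 29, 41, 55, 71 → 89 (differences are 6, 8, 10, … (increasing by 2 each time)).
Second part: 24, 30, 36, 42, 48, 54, 60 → 66 (+6 each step).
Third part goes 1, -11, -23, -35, -47, -59, -71 → -83 (−12 each step).
Fourth part: 1, 7, 15, 25, 37, 51, 67 → 85 (differences are 6, 8, 10, … (increasing by 2 each time)).
Combining the parts gives (89; 66; -83; 85).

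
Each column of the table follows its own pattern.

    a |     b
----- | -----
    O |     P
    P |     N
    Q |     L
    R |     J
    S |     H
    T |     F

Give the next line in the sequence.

U  D

Column a goes O, P, Q, R, S, T → U (letters move forward 1 place in the alphabet).
Column b — letters move back 2 places in the alphabet: P, N, L, J, H, F → D.
So the next line is U  D.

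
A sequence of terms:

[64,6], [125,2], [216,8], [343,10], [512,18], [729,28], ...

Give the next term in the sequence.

[1000,46]

First value: 64, 125, 216, 343, 512, 729 → 1000 (perfect cubes: 4³, 5³, 6³, …).
Second value: 6, 2, 8, 10, 18, 28 → 46 (each term is the sum of the two before it).
Combining the parts gives [1000,46].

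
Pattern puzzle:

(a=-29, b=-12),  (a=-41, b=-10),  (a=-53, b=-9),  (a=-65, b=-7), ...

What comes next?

(a=-77, b=-6)

A: -29, -41, -53, -65 → -77 (−12 each step).
B goes -12, -10, -9, -7 → -6 (alternating steps +2, +1, +2, +1, …).
Combining the parts gives (a=-77, b=-6).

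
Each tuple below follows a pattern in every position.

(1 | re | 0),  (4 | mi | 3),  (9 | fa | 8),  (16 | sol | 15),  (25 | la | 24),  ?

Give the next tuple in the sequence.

(36 | ti | 35)

For the first entry, differences are 3, 5, 7, … (increasing by 2 each time): 1, 4, 9, 16, 25 → 36.
For the note, runs through the solfège scale do→ti: re, mi, fa, sol, la → ti.
Third entry: always 1 less than the first entry, so 0, 3, 8, 15, 24 → 35.
So the next tuple is (36 | ti | 35).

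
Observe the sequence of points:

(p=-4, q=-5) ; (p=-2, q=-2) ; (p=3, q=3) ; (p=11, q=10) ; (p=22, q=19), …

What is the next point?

P: differences are 2, 5, 8, … (increasing by 3 each time); -4, -2, 3, 11, 22 → 36.
Q goes -5, -2, 3, 10, 19 → 30 (differences are 3, 5, 7, … (increasing by 2 each time)).
Combining the parts gives (p=36, q=30).

(p=36, q=30)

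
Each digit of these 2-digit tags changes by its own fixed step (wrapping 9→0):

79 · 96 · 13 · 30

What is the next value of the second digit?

7

First digit — +2 each step, mod 10: 7, 9, 1, 3 → 5.
Second digit: −3 each step, mod 10; 9, 6, 3, 0 → 7.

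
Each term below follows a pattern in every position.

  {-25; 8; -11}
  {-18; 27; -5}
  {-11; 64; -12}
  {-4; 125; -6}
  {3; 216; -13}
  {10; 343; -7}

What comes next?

First entry goes -25, -18, -11, -4, 3, 10 → 17 (+7 each step).
Second entry — perfect cubes: 2³, 3³, 4³, …: 8, 27, 64, 125, 216, 343 → 512.
Third entry: alternating steps +6, −7, +6, −7, …, so -11, -5, -12, -6, -13, -7 → -14.
So the next term is {17; 512; -14}.

{17; 512; -14}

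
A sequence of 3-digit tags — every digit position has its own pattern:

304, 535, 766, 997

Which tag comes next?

128

First digit: +2 each step, mod 10; 3, 5, 7, 9 → 1.
For the second digit, +3 each step, mod 10: 0, 3, 6, 9 → 2.
For the third digit, +1 each step, mod 10: 4, 5, 6, 7 → 8.
Combining the parts gives 128.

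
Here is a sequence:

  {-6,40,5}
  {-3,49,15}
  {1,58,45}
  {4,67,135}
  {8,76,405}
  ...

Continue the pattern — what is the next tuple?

First value: -6, -3, 1, 4, 8 → 11 (alternating steps +3, +4, +3, +4, …).
Second value: +9 each step; 40, 49, 58, 67, 76 → 85.
Third value — ×3 each step: 5, 15, 45, 135, 405 → 1215.
Combining the parts gives {11,85,1215}.

{11,85,1215}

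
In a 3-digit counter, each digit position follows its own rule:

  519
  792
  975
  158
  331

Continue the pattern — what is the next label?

514

First digit: +2 each step, mod 10; 5, 7, 9, 1, 3 → 5.
Second digit: −2 each step, mod 10; 1, 9, 7, 5, 3 → 1.
Third digit — +3 each step, mod 10: 9, 2, 5, 8, 1 → 4.
So the next label is 514.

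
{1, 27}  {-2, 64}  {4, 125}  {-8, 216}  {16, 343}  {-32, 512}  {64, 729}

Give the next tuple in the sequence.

{-128, 1000}

For the first value, ×(-2) each step: 1, -2, 4, -8, 16, -32, 64 → -128.
Second value — perfect cubes: 3³, 4³, 5³, …: 27, 64, 125, 216, 343, 512, 729 → 1000.
So the next tuple is {-128, 1000}.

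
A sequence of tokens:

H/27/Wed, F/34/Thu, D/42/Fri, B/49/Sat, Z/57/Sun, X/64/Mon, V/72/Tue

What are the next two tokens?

T/79/Wed, R/87/Thu

Letter: letters move back 2 places in the alphabet, wrapping A→Z; H, F, D, B, Z, X, V → T → R.
For the second component, alternating steps +7, +8, +7, +8, …: 27, 34, 42, 49, 57, 64, 72 → 79 → 87.
Day: runs through the weekdays Mon→Sun, so Wed, Thu, Fri, Sat, Sun, Mon, Tue → Wed → Thu.
Putting the parts together: T/79/Wed and then R/87/Thu.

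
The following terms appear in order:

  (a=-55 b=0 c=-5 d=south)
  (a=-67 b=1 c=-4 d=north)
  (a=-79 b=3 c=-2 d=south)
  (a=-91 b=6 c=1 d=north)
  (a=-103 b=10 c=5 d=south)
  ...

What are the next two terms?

(a=-115 b=15 c=10 d=north), (a=-127 b=21 c=16 d=south)

A: −12 each step, so -55, -67, -79, -91, -103 → -115 → -127.
B: 0, 1, 3, 6, 10 → 15 → 21 (differences are 1, 2, 3, … (increasing by 1 each time)).
For the c, always 5 less than the b: -5, -4, -2, 1, 5 → 10 → 16.
D goes south, north, south, north, south → north → south (alternates south ↔ north).
So the next two terms are (a=-115 b=15 c=10 d=north) and (a=-127 b=21 c=16 d=south).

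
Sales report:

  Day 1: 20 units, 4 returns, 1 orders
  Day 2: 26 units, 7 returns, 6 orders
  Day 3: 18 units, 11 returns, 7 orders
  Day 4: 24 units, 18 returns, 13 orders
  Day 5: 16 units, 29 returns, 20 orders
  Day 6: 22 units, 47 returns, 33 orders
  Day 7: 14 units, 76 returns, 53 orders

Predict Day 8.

For the units, alternating steps +6, −8, +6, −8, …: 20, 26, 18, 24, 16, 22, 14 → 20.
For the returns, each term is the sum of the two before it: 4, 7, 11, 18, 29, 47, 76 → 123.
Orders: 1, 6, 7, 13, 20, 33, 53 → 86 (each term is the sum of the two before it).
Combining the parts gives 20 units, 123 returns, 86 orders.

20 units, 123 returns, 86 orders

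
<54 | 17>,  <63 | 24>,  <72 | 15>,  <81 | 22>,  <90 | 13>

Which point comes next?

<99 | 20>

First value — +9 each step: 54, 63, 72, 81, 90 → 99.
Second value: alternating steps +7, −9, +7, −9, …; 17, 24, 15, 22, 13 → 20.
Putting it together: <99 | 20>.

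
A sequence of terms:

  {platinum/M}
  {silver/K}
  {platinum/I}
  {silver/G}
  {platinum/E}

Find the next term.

{silver/C}

Metal: alternates platinum ↔ silver; platinum, silver, platinum, silver, platinum → silver.
Letter: letters move back 2 places in the alphabet; M, K, I, G, E → C.
So the next term is {silver/C}.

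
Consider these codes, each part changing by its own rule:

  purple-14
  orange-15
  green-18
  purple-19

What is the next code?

orange-22

For the colour, repeats purple → orange → green: purple, orange, green, purple → orange.
Second component: alternating steps +1, +3, +1, +3, …; 14, 15, 18, 19 → 22.
Putting it together: orange-22.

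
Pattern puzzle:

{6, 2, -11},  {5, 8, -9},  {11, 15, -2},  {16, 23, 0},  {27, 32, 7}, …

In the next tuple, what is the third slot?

9

Third slot: alternating steps +2, +7, +2, +7, …, so -11, -9, -2, 0, 7 → 9.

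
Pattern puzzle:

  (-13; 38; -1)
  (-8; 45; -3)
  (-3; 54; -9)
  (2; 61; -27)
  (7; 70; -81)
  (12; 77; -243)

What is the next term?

(17; 86; -729)

For the first value, +5 each step: -13, -8, -3, 2, 7, 12 → 17.
Second value — alternating steps +7, +9, +7, +9, …: 38, 45, 54, 61, 70, 77 → 86.
Third value: ×3 each step, so -1, -3, -9, -27, -81, -243 → -729.
Combining the parts gives (17; 86; -729).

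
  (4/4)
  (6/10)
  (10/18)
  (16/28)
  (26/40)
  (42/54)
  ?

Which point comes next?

(68/70)

First part: 4, 6, 10, 16, 26, 42 → 68 (each term is the sum of the two before it).
Second part: differences are 6, 8, 10, … (increasing by 2 each time), so 4, 10, 18, 28, 40, 54 → 70.
So the next point is (68/70).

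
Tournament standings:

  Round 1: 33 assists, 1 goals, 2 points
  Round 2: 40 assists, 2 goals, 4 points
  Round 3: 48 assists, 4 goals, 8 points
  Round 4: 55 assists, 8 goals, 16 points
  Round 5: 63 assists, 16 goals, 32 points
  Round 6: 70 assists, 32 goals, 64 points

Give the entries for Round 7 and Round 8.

Assists — alternating steps +7, +8, +7, +8, …: 33, 40, 48, 55, 63, 70 → 78 → 85.
Goals: ×2 each step; 1, 2, 4, 8, 16, 32 → 64 → 128.
Points: always 2 × the goals; 2, 4, 8, 16, 32, 64 → 128 → 256.
Putting the parts together: 78 assists, 64 goals, 128 points and then 85 assists, 128 goals, 256 points.

78 assists, 64 goals, 128 points; 85 assists, 128 goals, 256 points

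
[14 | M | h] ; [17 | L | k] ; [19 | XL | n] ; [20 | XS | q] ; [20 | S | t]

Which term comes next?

[19 | M | w]

First part: 14, 17, 19, 20, 20 → 19 (differences are 3, 2, 1, … (decreasing by 1 each time)).
Size: runs through clothing sizes XS→XL, so M, L, XL, XS, S → M.
Letter: letters move forward 3 places in the alphabet; h, k, n, q, t → w.
Putting it together: [19 | M | w].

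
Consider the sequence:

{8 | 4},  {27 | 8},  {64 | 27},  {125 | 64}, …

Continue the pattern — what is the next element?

For the first coordinate, perfect cubes: 2³, 3³, 4³, …: 8, 27, 64, 125 → 216.
Second coordinate — always the previous value of the first coordinate: 4, 8, 27, 64 → 125.
Putting it together: {216 | 125}.

{216 | 125}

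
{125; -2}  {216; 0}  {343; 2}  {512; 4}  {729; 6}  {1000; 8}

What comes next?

First part: 125, 216, 343, 512, 729, 1000 → 1331 (perfect cubes: 5³, 6³, 7³, …).
Second part: -2, 0, 2, 4, 6, 8 → 10 (+2 each step).
Combining the parts gives {1331; 10}.

{1331; 10}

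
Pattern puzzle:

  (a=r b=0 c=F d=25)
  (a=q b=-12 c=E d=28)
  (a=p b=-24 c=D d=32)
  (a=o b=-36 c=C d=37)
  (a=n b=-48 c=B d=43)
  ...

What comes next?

A goes r, q, p, o, n → m (letters move back 1 place in the alphabet).
B: −12 each step; 0, -12, -24, -36, -48 → -60.
For the c, letters move back 1 place in the alphabet: F, E, D, C, B → A.
D: differences are 3, 4, 5, … (increasing by 1 each time); 25, 28, 32, 37, 43 → 50.
Combining the parts gives (a=m b=-60 c=A d=50).

(a=m b=-60 c=A d=50)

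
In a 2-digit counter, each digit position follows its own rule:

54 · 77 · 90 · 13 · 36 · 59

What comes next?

72

For the first digit, +2 each step, mod 10: 5, 7, 9, 1, 3, 5 → 7.
For the second digit, +3 each step, mod 10: 4, 7, 0, 3, 6, 9 → 2.
Combining the parts gives 72.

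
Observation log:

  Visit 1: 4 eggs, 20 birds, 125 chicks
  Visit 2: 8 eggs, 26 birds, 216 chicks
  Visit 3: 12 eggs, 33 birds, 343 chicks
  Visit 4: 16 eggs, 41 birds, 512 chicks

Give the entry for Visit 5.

Eggs goes 4, 8, 12, 16 → 20 (+4 each step).
Birds: differences are 6, 7, 8, … (increasing by 1 each time), so 20, 26, 33, 41 → 50.
Chicks: 125, 216, 343, 512 → 729 (perfect cubes: 5³, 6³, 7³, …).
Combining the parts gives 20 eggs, 50 birds, 729 chicks.

20 eggs, 50 birds, 729 chicks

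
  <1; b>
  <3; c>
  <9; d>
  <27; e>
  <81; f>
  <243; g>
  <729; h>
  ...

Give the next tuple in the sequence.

<2187; i>

First component: ×3 each step, so 1, 3, 9, 27, 81, 243, 729 → 2187.
Letter goes b, c, d, e, f, g, h → i (letters move forward 1 place in the alphabet).
So the next tuple is <2187; i>.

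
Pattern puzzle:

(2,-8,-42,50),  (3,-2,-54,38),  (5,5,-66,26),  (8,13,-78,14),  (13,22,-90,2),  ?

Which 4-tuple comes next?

For the first coordinate, each term is the sum of the two before it: 2, 3, 5, 8, 13 → 21.
Second coordinate: differences are 6, 7, 8, … (increasing by 1 each time); -8, -2, 5, 13, 22 → 32.
Third coordinate — −12 each step: -42, -54, -66, -78, -90 → -102.
Fourth coordinate goes 50, 38, 26, 14, 2 → -10 (−12 each step).
So the next 4-tuple is (21,32,-102,-10).

(21,32,-102,-10)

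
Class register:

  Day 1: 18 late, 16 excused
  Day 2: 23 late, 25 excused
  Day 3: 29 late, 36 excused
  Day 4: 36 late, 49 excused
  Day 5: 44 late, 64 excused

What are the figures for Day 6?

53 late, 81 excused

Late — differences are 5, 6, 7, … (increasing by 1 each time): 18, 23, 29, 36, 44 → 53.
Excused — perfect squares: 4², 5², 6², …: 16, 25, 36, 49, 64 → 81.
Putting it together: 53 late, 81 excused.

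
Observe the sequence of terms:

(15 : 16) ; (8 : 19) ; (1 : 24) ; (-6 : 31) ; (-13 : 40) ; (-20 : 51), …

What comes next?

First value: −7 each step; 15, 8, 1, -6, -13, -20 → -27.
For the second value, differences are 3, 5, 7, … (increasing by 2 each time): 16, 19, 24, 31, 40, 51 → 64.
Putting it together: (-27 : 64).

(-27 : 64)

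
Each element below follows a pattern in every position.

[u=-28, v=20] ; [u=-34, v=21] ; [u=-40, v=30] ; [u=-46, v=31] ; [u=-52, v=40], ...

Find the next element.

U: -28, -34, -40, -46, -52 → -58 (−6 each step).
For the v, alternating steps +1, +9, +1, +9, …: 20, 21, 30, 31, 40 → 41.
Putting it together: [u=-58, v=41].

[u=-58, v=41]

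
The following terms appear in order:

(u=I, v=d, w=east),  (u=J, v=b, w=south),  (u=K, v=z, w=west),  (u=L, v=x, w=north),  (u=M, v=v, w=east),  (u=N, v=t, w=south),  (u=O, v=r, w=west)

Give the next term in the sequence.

(u=P, v=p, w=north)

U goes I, J, K, L, M, N, O → P (letters move forward 1 place in the alphabet).
For the v, letters move back 2 places in the alphabet, wrapping A→Z: d, b, z, x, v, t, r → p.
W goes east, south, west, north, east, south, west → north (repeats east → south → west → north).
Putting it together: (u=P, v=p, w=north).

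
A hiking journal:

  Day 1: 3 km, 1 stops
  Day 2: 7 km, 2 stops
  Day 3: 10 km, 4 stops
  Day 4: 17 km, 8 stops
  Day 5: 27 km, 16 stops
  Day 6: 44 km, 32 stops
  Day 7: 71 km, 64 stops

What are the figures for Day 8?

115 km, 128 stops

Km — each term is the sum of the two before it: 3, 7, 10, 17, 27, 44, 71 → 115.
Stops: ×2 each step; 1, 2, 4, 8, 16, 32, 64 → 128.
Putting it together: 115 km, 128 stops.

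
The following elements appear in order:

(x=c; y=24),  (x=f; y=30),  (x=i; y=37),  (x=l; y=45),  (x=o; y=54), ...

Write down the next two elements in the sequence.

X: letters move forward 3 places in the alphabet; c, f, i, l, o → r → u.
Y: differences are 6, 7, 8, … (increasing by 1 each time); 24, 30, 37, 45, 54 → 64 → 75.
So the next two elements are (x=r; y=64) and (x=u; y=75).

(x=r; y=64), (x=u; y=75)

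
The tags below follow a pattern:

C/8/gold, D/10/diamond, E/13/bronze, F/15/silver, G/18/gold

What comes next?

Letter — letters move forward 1 place in the alphabet: C, D, E, F, G → H.
Second component: 8, 10, 13, 15, 18 → 20 (alternating steps +2, +3, +2, +3, …).
Rank: repeats gold → diamond → bronze → silver; gold, diamond, bronze, silver, gold → diamond.
Putting it together: H/20/diamond.

H/20/diamond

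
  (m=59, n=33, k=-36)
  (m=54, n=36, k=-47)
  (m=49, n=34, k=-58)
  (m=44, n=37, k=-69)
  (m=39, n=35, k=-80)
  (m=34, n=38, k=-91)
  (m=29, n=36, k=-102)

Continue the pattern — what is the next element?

(m=24, n=39, k=-113)

M: 59, 54, 49, 44, 39, 34, 29 → 24 (−5 each step).
N: alternating steps +3, −2, +3, −2, …, so 33, 36, 34, 37, 35, 38, 36 → 39.
K goes -36, -47, -58, -69, -80, -91, -102 → -113 (−11 each step).
So the next element is (m=24, n=39, k=-113).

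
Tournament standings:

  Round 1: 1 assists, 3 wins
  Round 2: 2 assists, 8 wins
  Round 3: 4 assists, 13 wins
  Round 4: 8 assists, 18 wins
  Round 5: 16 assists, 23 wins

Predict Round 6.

Assists — ×2 each step: 1, 2, 4, 8, 16 → 32.
Wins — +5 each step: 3, 8, 13, 18, 23 → 28.
Combining the parts gives 32 assists, 28 wins.

32 assists, 28 wins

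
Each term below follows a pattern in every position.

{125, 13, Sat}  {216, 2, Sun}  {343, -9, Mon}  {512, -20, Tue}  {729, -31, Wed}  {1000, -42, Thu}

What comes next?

First component goes 125, 216, 343, 512, 729, 1000 → 1331 (perfect cubes: 5³, 6³, 7³, …).
Second component — −11 each step: 13, 2, -9, -20, -31, -42 → -53.
For the day, runs through the weekdays Mon→Sun: Sat, Sun, Mon, Tue, Wed, Thu → Fri.
Combining the parts gives {1331, -53, Fri}.

{1331, -53, Fri}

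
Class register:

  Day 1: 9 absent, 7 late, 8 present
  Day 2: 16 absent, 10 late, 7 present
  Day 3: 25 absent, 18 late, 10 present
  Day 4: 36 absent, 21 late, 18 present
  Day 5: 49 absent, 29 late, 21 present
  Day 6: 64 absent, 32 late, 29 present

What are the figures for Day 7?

Absent — perfect squares: 3², 4², 5², …: 9, 16, 25, 36, 49, 64 → 81.
Late: 7, 10, 18, 21, 29, 32 → 40 (alternating steps +3, +8, +3, +8, …).
Present: always the previous value of the late, so 8, 7, 10, 18, 21, 29 → 32.
So the next row is 81 absent, 40 late, 32 present.

81 absent, 40 late, 32 present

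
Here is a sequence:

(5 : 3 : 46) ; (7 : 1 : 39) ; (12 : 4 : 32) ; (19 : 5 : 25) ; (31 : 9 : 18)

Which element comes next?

(50 : 14 : 11)

First slot — each term is the sum of the two before it: 5, 7, 12, 19, 31 → 50.
Second slot: each term is the sum of the two before it; 3, 1, 4, 5, 9 → 14.
Third slot: −7 each step, so 46, 39, 32, 25, 18 → 11.
Combining the parts gives (50 : 14 : 11).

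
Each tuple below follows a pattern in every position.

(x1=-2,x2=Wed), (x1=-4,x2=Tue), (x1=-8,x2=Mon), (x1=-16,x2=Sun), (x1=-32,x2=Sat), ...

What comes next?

(x1=-64,x2=Fri)

X1 — ×2 each step: -2, -4, -8, -16, -32 → -64.
X2 goes Wed, Tue, Mon, Sun, Sat → Fri (runs backward through the weekdays Mon→Sun).
Putting it together: (x1=-64,x2=Fri).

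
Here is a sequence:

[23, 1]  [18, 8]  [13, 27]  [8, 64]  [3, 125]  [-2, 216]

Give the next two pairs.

[-7, 343], [-12, 512]

First value: 23, 18, 13, 8, 3, -2 → -7 → -12 (−5 each step).
Second value: perfect cubes: 1³, 2³, 3³, …; 1, 8, 27, 64, 125, 216 → 343 → 512.
So the next two pairs are [-7, 343] and [-12, 512].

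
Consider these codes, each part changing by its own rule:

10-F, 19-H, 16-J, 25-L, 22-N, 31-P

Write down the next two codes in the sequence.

28-R, 37-T

First component: alternating steps +9, −3, +9, −3, …; 10, 19, 16, 25, 22, 31 → 28 → 37.
Letter goes F, H, J, L, N, P → R → T (letters move forward 2 places in the alphabet).
Putting the parts together: 28-R and then 37-T.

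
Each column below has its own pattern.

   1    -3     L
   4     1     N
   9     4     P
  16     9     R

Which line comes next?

First component: perfect squares: 1², 2², 3², …, so 1, 4, 9, 16 → 25.
Second component — always the previous value of the first component: -3, 1, 4, 9 → 16.
For the letter, letters move forward 2 places in the alphabet: L, N, P, R → T.
Putting it together: 25  16  T.

25  16  T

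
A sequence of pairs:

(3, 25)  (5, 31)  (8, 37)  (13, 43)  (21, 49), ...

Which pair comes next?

(34, 55)

For the first component, each term is the sum of the two before it: 3, 5, 8, 13, 21 → 34.
Second component goes 25, 31, 37, 43, 49 → 55 (+6 each step).
Putting it together: (34, 55).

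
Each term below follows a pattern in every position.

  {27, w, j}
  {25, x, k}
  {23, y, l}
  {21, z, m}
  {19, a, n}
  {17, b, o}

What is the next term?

{15, c, p}

First value: 27, 25, 23, 21, 19, 17 → 15 (−2 each step).
First letter goes w, x, y, z, a, b → c (letters move forward 1 place in the alphabet, wrapping Z→A).
Second letter — letters move forward 1 place in the alphabet: j, k, l, m, n, o → p.
So the next term is {15, c, p}.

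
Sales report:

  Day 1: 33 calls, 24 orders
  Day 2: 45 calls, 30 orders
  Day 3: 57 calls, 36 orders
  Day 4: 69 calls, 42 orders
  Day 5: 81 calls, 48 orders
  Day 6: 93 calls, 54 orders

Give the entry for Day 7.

Calls goes 33, 45, 57, 69, 81, 93 → 105 (+12 each step).
Orders goes 24, 30, 36, 42, 48, 54 → 60 (+6 each step).
Combining the parts gives 105 calls, 60 orders.

105 calls, 60 orders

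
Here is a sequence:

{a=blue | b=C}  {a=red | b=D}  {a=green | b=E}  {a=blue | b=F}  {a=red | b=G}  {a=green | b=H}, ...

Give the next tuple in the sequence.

{a=blue | b=I}

A — repeats blue → red → green: blue, red, green, blue, red, green → blue.
B: letters move forward 1 place in the alphabet, so C, D, E, F, G, H → I.
Combining the parts gives {a=blue | b=I}.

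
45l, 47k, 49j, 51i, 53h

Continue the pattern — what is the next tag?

55g

For the first component, +2 each step: 45, 47, 49, 51, 53 → 55.
Letter: letters move back 1 place in the alphabet, so l, k, j, i, h → g.
So the next tag is 55g.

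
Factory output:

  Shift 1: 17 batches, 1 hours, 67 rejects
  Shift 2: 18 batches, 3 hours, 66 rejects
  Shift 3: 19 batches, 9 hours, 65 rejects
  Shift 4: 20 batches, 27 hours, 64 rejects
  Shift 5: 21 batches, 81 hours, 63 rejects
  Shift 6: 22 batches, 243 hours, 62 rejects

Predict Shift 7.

For the batches, +1 each step: 17, 18, 19, 20, 21, 22 → 23.
Hours — ×3 each step: 1, 3, 9, 27, 81, 243 → 729.
Rejects — −1 each step: 67, 66, 65, 64, 63, 62 → 61.
So the next record is 23 batches, 729 hours, 61 rejects.

23 batches, 729 hours, 61 rejects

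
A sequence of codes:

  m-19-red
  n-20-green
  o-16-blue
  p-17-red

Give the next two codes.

Letter: letters move forward 1 place in the alphabet; m, n, o, p → q → r.
Second component: alternating steps +1, −4, +1, −4, …, so 19, 20, 16, 17 → 13 → 14.
For the colour, repeats red → green → blue: red, green, blue, red → green → blue.
Putting the parts together: q-13-green and then r-14-blue.

q-13-green, r-14-blue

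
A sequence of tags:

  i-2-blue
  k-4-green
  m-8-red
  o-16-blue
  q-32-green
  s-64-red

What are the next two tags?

Letter — letters move forward 2 places in the alphabet: i, k, m, o, q, s → u → w.
Second component goes 2, 4, 8, 16, 32, 64 → 128 → 256 (×2 each step).
For the colour, repeats blue → green → red: blue, green, red, blue, green, red → blue → green.
Putting the parts together: u-128-blue and then w-256-green.

u-128-blue, w-256-green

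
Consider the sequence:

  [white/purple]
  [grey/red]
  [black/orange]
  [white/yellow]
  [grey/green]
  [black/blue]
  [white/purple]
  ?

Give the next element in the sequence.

Shade goes white, grey, black, white, grey, black, white → grey (repeats white → grey → black).
Colour: repeats purple → red → orange → yellow → green → blue, so purple, red, orange, yellow, green, blue, purple → red.
So the next element is [grey/red].

[grey/red]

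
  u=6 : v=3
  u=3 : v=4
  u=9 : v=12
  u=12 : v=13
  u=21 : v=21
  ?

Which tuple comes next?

U — each term is the sum of the two before it: 6, 3, 9, 12, 21 → 33.
V — alternating steps +1, +8, +1, +8, …: 3, 4, 12, 13, 21 → 22.
Putting it together: u=33 : v=22.

u=33 : v=22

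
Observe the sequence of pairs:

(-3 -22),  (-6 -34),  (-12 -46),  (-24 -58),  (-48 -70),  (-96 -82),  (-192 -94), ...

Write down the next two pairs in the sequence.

First slot: ×2 each step; -3, -6, -12, -24, -48, -96, -192 → -384 → -768.
Second slot: −12 each step; -22, -34, -46, -58, -70, -82, -94 → -106 → -118.
So the next two pairs are (-384 -106) and (-768 -118).

(-384 -106), (-768 -118)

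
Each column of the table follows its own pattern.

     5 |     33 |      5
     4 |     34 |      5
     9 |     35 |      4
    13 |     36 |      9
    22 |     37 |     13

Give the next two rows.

First component: each term is the sum of the two before it, so 5, 4, 9, 13, 22 → 35 → 57.
For the second component, +1 each step: 33, 34, 35, 36, 37 → 38 → 39.
Third component: always the previous value of the first component, so 5, 5, 4, 9, 13 → 22 → 35.
Putting the parts together: 35  38  22 and then 57  39  35.

35  38  22; 57  39  35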